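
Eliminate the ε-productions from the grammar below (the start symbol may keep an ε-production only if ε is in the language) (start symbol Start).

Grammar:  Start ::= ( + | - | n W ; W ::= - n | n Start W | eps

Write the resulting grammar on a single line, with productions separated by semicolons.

Start ::= ( + | - | n W | n; W ::= - n | n Start W | n Start

The nullable symbols are {W}.
ε ∉ L(G), so no ε-production is kept.
Add the nullable-subset variants: Start → n W gives n W | n. W → n Start W gives n Start W | n Start.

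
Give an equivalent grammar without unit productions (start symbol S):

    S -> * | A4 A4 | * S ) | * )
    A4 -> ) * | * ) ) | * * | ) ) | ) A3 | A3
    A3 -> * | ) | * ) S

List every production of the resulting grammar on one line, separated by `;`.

Unit pairs: A4 ⇒* {A3}.
For each unit pair (A, B), copy every non-unit production of B to A, then drop all unit productions.

S -> * | A4 A4 | * S ) | * ); A4 -> ) * | * ) ) | * * | ) ) | ) A3 | * | ) | * ) S; A3 -> * | ) | * ) S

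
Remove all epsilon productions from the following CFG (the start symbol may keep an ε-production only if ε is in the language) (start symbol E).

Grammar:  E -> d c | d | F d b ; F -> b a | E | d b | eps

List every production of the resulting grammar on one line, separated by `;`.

E -> d c | d | F d b | d b; F -> b a | E | d b

Nullable set = {F}.
ε ∉ L(G), so no ε-production is kept.
For each production, add variants omitting each subset of nullable occurrences: E → F d b gives F d b | d b.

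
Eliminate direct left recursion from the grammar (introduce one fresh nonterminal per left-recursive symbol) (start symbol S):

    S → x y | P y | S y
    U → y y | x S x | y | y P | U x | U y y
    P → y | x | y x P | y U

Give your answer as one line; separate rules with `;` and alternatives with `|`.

Directly left-recursive nonterminals: S, U.
For S: α = {y}, β = {x y, P y}. Rewrite as S → β S' and S' → α S' | ε.
For U: α = {x, y y}, β = {y y, x S x, y, y P}. Rewrite as U → β U' and U' → α U' | ε.

S → x y S' | P y S'; U → y y U' | x S x U' | y U' | y P U'; P → y | x | y x P | y U; S' → y S' | epsilon; U' → x U' | y y U' | epsilon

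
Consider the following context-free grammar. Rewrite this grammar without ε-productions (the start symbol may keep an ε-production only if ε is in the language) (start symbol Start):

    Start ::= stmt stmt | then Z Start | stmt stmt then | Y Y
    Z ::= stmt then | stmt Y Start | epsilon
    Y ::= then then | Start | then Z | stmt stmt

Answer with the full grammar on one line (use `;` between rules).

Start ::= stmt stmt | then Z Start | then Start | stmt stmt then | Y Y; Z ::= stmt then | stmt Y Start; Y ::= then then | Start | then Z | then | stmt stmt

Nullable set = {Z}.
ε ∉ L(G), so no ε-production is kept.
Add the nullable-subset variants: Start → then Z Start gives then Z Start | then Start. Y → then Z gives then Z | then.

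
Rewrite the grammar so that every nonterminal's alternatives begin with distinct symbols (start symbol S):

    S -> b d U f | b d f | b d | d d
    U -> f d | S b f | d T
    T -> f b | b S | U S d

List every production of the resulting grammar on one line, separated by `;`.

S has alternatives sharing prefix 'b d': factor to S → b d S' with S' → U f | f | ε.

S -> d d | b d S'; U -> f d | S b f | d T; T -> f b | b S | U S d; S' -> U f | f | epsilon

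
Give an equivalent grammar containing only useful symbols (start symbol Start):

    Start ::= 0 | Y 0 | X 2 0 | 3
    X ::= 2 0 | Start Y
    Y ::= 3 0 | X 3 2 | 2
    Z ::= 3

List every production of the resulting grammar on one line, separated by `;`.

Start ::= 0 | Y 0 | X 2 0 | 3; X ::= 2 0 | Start Y; Y ::= 3 0 | X 3 2 | 2

Generating nonterminals: {Start, X, Y, Z}.
Reachable from Start after that: {Start, X, Y}.
Removed useless symbols: {Z} and every production mentioning them.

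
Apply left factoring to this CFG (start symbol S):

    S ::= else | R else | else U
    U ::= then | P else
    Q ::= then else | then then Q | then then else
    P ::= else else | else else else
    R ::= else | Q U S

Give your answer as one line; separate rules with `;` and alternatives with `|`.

S ::= R else | else S'; U ::= then | P else; Q ::= then Q'; P ::= else else P'; R ::= else | Q U S; S' ::= ε | U; Q' ::= else | then Q''; P' ::= ε | else; Q'' ::= Q | else

S has alternatives sharing prefix 'else': factor to S → else S' with S' → ε | U.
Q has alternatives sharing prefix 'then': factor to Q → then Q' with Q' → else | then Q | then else.
P has alternatives sharing prefix 'else else': factor to P → else else P' with P' → ε | else.
Q' has alternatives sharing prefix 'then': factor to Q' → then Q'' with Q'' → Q | else.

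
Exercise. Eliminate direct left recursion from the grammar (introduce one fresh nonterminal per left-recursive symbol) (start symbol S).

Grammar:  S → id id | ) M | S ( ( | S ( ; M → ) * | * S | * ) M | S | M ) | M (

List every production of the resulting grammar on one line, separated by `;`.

S, M are directly left-recursive.
For S: α = {( (, (}, β = {id id, ) M}. Rewrite as S → β S' and S' → α S' | ε.
For M: α = {), (}, β = {) *, * S, * ) M, S}. Rewrite as M → β M' and M' → α M' | ε.

S → id id S' | ) M S'; M → ) * M' | * S M' | * ) M M' | S M'; S' → ( ( S' | ( S' | ε; M' → ) M' | ( M' | ε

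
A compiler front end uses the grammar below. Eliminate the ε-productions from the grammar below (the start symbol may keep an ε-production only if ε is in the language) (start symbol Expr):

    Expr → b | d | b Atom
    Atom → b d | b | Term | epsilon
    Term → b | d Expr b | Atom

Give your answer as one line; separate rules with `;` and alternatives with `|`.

Expr → b | d | b Atom; Atom → b d | b | Term; Term → b | d Expr b | Atom

Nullable set = {Atom, Term}.
ε ∉ L(G), so no ε-production is kept.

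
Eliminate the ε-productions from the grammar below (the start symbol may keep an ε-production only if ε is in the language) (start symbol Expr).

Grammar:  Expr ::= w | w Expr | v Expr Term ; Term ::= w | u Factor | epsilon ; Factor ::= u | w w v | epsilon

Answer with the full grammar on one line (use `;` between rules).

Expr ::= w | w Expr | v Expr Term | v Expr; Term ::= w | u Factor | u; Factor ::= u | w w v

The nullable symbols are {Factor, Term}.
ε ∉ L(G), so no ε-production is kept.
Expand every rule over subsets of its nullable positions: Expr → v Expr Term gives v Expr Term | v Expr. Term → u Factor gives u Factor | u.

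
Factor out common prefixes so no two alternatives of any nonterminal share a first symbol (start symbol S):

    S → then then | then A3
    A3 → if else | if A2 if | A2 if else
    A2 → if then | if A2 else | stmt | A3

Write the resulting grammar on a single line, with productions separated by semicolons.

S → then S'; A3 → A2 if else | if A3'; A2 → stmt | A3 | if A2'; S' → then | A3; A3' → else | A2 if; A2' → then | A2 else

S has alternatives sharing prefix 'then': factor to S → then S' with S' → then | A3.
A3 has alternatives sharing prefix 'if': factor to A3 → if A3' with A3' → else | A2 if.
A2 has alternatives sharing prefix 'if': factor to A2 → if A2' with A2' → then | A2 else.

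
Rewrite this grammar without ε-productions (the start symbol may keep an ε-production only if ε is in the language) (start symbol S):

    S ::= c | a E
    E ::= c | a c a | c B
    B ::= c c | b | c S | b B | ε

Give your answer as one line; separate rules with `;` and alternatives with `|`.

Nullable nonterminals: {B}.
ε ∉ L(G), so no ε-production is kept.

S ::= c | a E; E ::= c | a c a | c B; B ::= c c | b | c S | b B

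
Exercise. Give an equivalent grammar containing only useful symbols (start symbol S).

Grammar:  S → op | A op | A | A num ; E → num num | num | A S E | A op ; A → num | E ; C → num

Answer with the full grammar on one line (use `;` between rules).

Generating nonterminals: {A, C, E, S}.
Reachable from S after that: {A, E, S}.
Removed useless symbols: {C} and every production mentioning them.

S → op | A op | A | A num; E → num num | num | A S E | A op; A → num | E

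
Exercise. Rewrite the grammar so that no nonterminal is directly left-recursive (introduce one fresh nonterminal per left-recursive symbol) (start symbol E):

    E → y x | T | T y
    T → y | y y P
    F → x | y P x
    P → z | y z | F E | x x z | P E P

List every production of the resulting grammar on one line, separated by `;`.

E → y x | T | T y; T → y | y y P; F → x | y P x; P → z P' | y z P' | F E P' | x x z P'; P' → E P P' | epsilon

Left recursion appears on P.
For P: α = {E P}, β = {z, y z, F E, x x z}. Rewrite as P → β P' and P' → α P' | ε.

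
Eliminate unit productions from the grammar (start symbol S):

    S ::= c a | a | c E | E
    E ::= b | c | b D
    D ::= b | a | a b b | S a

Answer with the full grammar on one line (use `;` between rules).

S ::= b | c | b D | c a | a | c E; E ::= b | c | b D; D ::= b | a | a b b | S a

Unit pairs: S ⇒* {E}.
For every A with A ⇒* B via unit rules, add B's non-unit alternatives to A; then delete every rule of the form X → Y.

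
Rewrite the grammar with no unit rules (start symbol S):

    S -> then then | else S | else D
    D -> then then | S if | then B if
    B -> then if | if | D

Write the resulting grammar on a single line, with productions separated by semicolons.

Unit pairs: B ⇒* {D}.
For every A with A ⇒* B via unit rules, add B's non-unit alternatives to A; then delete every rule of the form X → Y.

S -> then then | else S | else D; D -> then then | S if | then B if; B -> then if | if | then then | S if | then B if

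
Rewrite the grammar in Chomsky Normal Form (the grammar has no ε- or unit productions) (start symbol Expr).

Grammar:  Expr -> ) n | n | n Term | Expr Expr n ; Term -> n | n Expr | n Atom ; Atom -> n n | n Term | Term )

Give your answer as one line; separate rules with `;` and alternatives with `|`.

Introduce a nonterminal for each terminal appearing in a rule of length ≥ 2: X1 → ), X2 → n.
Binarize each right-hand side of length ≥ 3 by chaining fresh nonterminals (Y1, Y2, …): affected rules were Expr → Expr Expr X2.

Expr -> X1 X2 | n | X2 Term | Expr Y1; Term -> n | X2 Expr | X2 Atom; Atom -> X2 X2 | X2 Term | Term X1; X1 -> ); X2 -> n; Y1 -> Expr X2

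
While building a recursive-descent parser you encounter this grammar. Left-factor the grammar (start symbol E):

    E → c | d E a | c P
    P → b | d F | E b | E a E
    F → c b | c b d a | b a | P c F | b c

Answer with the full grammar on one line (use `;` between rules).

E has alternatives sharing prefix 'c': factor to E → c E' with E' → ε | P.
P has alternatives sharing prefix 'E': factor to P → E P' with P' → b | a E.
F has alternatives sharing prefix 'c b': factor to F → c b F' with F' → ε | d a.
F has alternatives sharing prefix 'b': factor to F → b F'' with F'' → a | c.

E → d E a | c E'; P → b | d F | E P'; F → P c F | c b F' | b F''; E' → eps | P; P' → b | a E; F' → eps | d a; F'' → a | c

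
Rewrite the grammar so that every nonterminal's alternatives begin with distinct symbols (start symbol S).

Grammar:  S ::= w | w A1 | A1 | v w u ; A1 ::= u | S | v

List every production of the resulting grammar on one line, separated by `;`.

S ::= A1 | v w u | w S'; A1 ::= u | S | v; S' ::= ε | A1

S has alternatives sharing prefix 'w': factor to S → w S' with S' → ε | A1.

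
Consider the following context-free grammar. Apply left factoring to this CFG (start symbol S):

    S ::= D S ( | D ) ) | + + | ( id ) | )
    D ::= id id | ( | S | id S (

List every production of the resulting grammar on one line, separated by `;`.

S ::= + + | ( id ) | ) | D S'; D ::= ( | S | id D'; S' ::= S ( | ) ); D' ::= id | S (

S has alternatives sharing prefix 'D': factor to S → D S' with S' → S ( | ) ).
D has alternatives sharing prefix 'id': factor to D → id D' with D' → id | S (.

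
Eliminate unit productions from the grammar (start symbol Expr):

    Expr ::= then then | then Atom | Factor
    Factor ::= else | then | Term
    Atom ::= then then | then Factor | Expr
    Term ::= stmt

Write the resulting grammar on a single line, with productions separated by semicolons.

Expr ::= stmt | else | then | then then | then Atom; Factor ::= stmt | else | then; Atom ::= stmt | then then | then Factor | else | then | then Atom; Term ::= stmt

Unit pairs: Atom ⇒* {Expr, Factor, Term}; Expr ⇒* {Factor, Term}; Factor ⇒* {Term}.
For each unit pair (A, B), copy every non-unit production of B to A, then drop all unit productions.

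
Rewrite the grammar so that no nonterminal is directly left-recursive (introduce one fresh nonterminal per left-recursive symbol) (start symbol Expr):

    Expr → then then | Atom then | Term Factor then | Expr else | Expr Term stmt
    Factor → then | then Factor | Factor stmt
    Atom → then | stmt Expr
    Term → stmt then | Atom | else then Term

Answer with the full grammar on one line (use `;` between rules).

Expr → then then Expr1 | Atom then Expr1 | Term Factor then Expr1; Factor → then Factor1 | then Factor Factor1; Atom → then | stmt Expr; Term → stmt then | Atom | else then Term; Expr1 → else Expr1 | Term stmt Expr1 | ε; Factor1 → stmt Factor1 | ε

Directly left-recursive nonterminals: Expr, Factor.
For Expr: α = {else, Term stmt}, β = {then then, Atom then, Term Factor then}. Rewrite as Expr → β Expr1 and Expr1 → α Expr1 | ε.
For Factor: α = {stmt}, β = {then, then Factor}. Rewrite as Factor → β Factor1 and Factor1 → α Factor1 | ε.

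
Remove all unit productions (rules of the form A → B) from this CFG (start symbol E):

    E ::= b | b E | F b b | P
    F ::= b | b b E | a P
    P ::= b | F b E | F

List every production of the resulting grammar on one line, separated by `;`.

E ::= b | b E | F b b | F b E | b b E | a P; F ::= b | b b E | a P; P ::= b | b b E | a P | F b E

Unit pairs: E ⇒* {F, P}; P ⇒* {F}.
For every A with A ⇒* B via unit rules, add B's non-unit alternatives to A; then delete every rule of the form X → Y.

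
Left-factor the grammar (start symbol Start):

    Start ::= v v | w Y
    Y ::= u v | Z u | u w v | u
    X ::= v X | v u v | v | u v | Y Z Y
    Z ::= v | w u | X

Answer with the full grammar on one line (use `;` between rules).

Start ::= v v | w Y; Y ::= Z u | u Y1; X ::= u v | Y Z Y | v X1; Z ::= v | w u | X; Y1 ::= v | w v | ε; X1 ::= X | u v | ε

Y has alternatives sharing prefix 'u': factor to Y → u Y1 with Y1 → v | w v | ε.
X has alternatives sharing prefix 'v': factor to X → v X1 with X1 → X | u v | ε.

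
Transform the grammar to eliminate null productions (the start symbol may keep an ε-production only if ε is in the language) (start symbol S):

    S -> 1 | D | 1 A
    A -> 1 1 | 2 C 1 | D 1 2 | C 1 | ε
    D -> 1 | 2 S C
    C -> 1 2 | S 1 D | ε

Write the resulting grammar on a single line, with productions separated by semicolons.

Nullable nonterminals: {A, C}.
ε ∉ L(G), so no ε-production is kept.
Expand every rule over subsets of its nullable positions: A → 2 C 1 gives 2 C 1 | 2 1. A → C 1 gives C 1 | 1. D → 2 S C gives 2 S C | 2 S.

S -> 1 | D | 1 A; A -> 1 1 | 2 C 1 | 2 1 | D 1 2 | C 1 | 1; D -> 1 | 2 S C | 2 S; C -> 1 2 | S 1 D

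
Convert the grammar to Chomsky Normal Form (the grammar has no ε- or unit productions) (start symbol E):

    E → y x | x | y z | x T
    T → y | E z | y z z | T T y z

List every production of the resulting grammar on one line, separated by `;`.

E → X1 X2 | x | X1 X3 | X2 T; T → y | E X3 | X1 Y1 | T Y2; X1 → y; X2 → x; X3 → z; Y1 → X3 X3; Y2 → T Y3; Y3 → X1 X3

Introduce a nonterminal for each terminal appearing in a rule of length ≥ 2: X1 → y, X2 → x, X3 → z.
Binarize each right-hand side of length ≥ 3 by chaining fresh nonterminals (Y1, Y2, …): affected rules were T → X1 X3 X3; T → T T X1 X3.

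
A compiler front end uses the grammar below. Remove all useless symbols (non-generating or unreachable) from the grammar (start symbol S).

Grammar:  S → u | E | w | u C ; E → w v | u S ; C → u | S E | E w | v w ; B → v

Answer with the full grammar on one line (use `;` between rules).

S → u | E | w | u C; E → w v | u S; C → u | S E | E w | v w

Generating nonterminals: {B, C, E, S}.
Reachable from S after that: {C, E, S}.
Removed useless symbols: {B} and every production mentioning them.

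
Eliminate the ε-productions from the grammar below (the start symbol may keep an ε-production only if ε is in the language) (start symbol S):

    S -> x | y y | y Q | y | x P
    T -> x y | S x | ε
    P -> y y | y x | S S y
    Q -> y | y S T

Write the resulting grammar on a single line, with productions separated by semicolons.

Nullable nonterminals: {T}.
ε ∉ L(G), so no ε-production is kept.
Expand every rule over subsets of its nullable positions: Q → y S T gives y S T | y S.

S -> x | y y | y Q | y | x P; T -> x y | S x; P -> y y | y x | S S y; Q -> y | y S T | y S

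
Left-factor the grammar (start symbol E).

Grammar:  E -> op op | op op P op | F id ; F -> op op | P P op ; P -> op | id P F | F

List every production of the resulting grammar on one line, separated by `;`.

E has alternatives sharing prefix 'op op': factor to E → op op E' with E' → ε | P op.

E -> F id | op op E'; F -> op op | P P op; P -> op | id P F | F; E' -> ε | P op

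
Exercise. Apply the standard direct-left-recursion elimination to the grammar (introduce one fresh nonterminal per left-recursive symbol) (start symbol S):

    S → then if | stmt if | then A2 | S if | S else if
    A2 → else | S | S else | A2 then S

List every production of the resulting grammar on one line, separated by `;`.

S → then if S' | stmt if S' | then A2 S'; A2 → else A2' | S A2' | S else A2'; S' → if S' | else if S' | ε; A2' → then S A2' | ε

Directly left-recursive nonterminals: S, A2.
For S: α = {if, else if}, β = {then if, stmt if, then A2}. Rewrite as S → β S' and S' → α S' | ε.
For A2: α = {then S}, β = {else, S, S else}. Rewrite as A2 → β A2' and A2' → α A2' | ε.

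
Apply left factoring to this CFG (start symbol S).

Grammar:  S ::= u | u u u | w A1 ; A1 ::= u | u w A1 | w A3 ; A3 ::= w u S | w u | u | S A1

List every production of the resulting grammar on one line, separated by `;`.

S has alternatives sharing prefix 'u': factor to S → u S' with S' → ε | u u.
A1 has alternatives sharing prefix 'u': factor to A1 → u A1' with A1' → ε | w A1.
A3 has alternatives sharing prefix 'w u': factor to A3 → w u A3' with A3' → S | ε.

S ::= w A1 | u S'; A1 ::= w A3 | u A1'; A3 ::= u | S A1 | w u A3'; S' ::= ε | u u; A1' ::= ε | w A1; A3' ::= S | ε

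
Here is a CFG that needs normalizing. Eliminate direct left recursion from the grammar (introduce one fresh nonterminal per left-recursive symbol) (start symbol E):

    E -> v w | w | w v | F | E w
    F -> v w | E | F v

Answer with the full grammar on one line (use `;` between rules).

Directly left-recursive nonterminals: E, F.
For E: α = {w}, β = {v w, w, w v, F}. Rewrite as E → β E' and E' → α E' | ε.
For F: α = {v}, β = {v w, E}. Rewrite as F → β F' and F' → α F' | ε.

E -> v w E' | w E' | w v E' | F E'; F -> v w F' | E F'; E' -> w E' | ε; F' -> v F' | ε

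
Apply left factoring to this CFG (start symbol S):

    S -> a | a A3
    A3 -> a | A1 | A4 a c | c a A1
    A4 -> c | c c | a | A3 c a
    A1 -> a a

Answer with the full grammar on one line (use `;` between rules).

S has alternatives sharing prefix 'a': factor to S → a S' with S' → ε | A3.
A4 has alternatives sharing prefix 'c': factor to A4 → c A4' with A4' → ε | c.

S -> a S'; A3 -> a | A1 | A4 a c | c a A1; A4 -> a | A3 c a | c A4'; A1 -> a a; S' -> ε | A3; A4' -> ε | c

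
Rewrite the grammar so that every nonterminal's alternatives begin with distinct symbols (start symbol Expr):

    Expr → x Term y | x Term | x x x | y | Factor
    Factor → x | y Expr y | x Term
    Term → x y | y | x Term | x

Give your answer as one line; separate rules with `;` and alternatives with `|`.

Expr → y | Factor | x Expr1; Factor → y Expr y | x Factor1; Term → y | x Term1; Expr1 → x x | Term Expr11; Factor1 → ε | Term; Term1 → y | Term | ε; Expr11 → y | ε

Expr has alternatives sharing prefix 'x': factor to Expr → x Expr1 with Expr1 → Term y | Term | x x.
Factor has alternatives sharing prefix 'x': factor to Factor → x Factor1 with Factor1 → ε | Term.
Term has alternatives sharing prefix 'x': factor to Term → x Term1 with Term1 → y | Term | ε.
Expr1 has alternatives sharing prefix 'Term': factor to Expr1 → Term Expr11 with Expr11 → y | ε.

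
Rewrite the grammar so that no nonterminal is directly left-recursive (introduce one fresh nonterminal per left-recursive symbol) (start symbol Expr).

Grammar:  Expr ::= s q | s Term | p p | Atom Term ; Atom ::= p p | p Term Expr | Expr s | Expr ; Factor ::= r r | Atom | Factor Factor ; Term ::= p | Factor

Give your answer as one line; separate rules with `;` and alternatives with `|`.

Left recursion appears on Factor.
For Factor: α = {Factor}, β = {r r, Atom}. Rewrite as Factor → β Factor1 and Factor1 → α Factor1 | ε.

Expr ::= s q | s Term | p p | Atom Term; Atom ::= p p | p Term Expr | Expr s | Expr; Factor ::= r r Factor1 | Atom Factor1; Term ::= p | Factor; Factor1 ::= Factor Factor1 | eps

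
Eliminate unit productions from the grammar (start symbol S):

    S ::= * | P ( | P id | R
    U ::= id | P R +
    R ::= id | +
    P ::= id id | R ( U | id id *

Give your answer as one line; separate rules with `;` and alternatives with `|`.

S ::= * | P ( | P id | id | +; U ::= id | P R +; R ::= id | +; P ::= id id | R ( U | id id *

Unit pairs: S ⇒* {R}.
For every A with A ⇒* B via unit rules, add B's non-unit alternatives to A; then delete every rule of the form X → Y.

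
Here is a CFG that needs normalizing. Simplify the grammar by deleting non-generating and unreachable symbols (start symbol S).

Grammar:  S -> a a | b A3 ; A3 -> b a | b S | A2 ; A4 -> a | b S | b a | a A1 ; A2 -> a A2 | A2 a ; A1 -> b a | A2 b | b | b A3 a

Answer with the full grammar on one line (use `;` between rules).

S -> a a | b A3; A3 -> b a | b S

Generating nonterminals: {A1, A3, A4, S}.
Reachable from S after that: {A3, S}.
Removed useless symbols: {A1, A2, A4} and every production mentioning them.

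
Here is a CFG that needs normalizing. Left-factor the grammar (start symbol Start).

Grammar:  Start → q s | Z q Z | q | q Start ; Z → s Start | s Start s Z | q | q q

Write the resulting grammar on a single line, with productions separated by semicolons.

Start → Z q Z | q Start1; Z → s Start Z1 | q Z2; Start1 → s | ε | Start; Z1 → ε | s Z; Z2 → ε | q

Start has alternatives sharing prefix 'q': factor to Start → q Start1 with Start1 → s | ε | Start.
Z has alternatives sharing prefix 's Start': factor to Z → s Start Z1 with Z1 → ε | s Z.
Z has alternatives sharing prefix 'q': factor to Z → q Z2 with Z2 → ε | q.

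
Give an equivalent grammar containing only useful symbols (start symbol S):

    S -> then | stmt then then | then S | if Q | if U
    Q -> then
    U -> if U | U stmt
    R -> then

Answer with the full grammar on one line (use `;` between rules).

S -> then | stmt then then | then S | if Q; Q -> then

Generating nonterminals: {Q, R, S}.
Reachable from S after that: {Q, S}.
Removed useless symbols: {R, U} and every production mentioning them.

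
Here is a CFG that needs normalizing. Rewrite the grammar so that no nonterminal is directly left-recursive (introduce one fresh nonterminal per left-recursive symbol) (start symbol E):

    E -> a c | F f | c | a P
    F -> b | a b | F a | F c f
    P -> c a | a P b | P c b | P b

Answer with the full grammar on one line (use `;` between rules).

Directly left-recursive nonterminals: F, P.
For F: α = {a, c f}, β = {b, a b}. Rewrite as F → β F' and F' → α F' | ε.
For P: α = {c b, b}, β = {c a, a P b}. Rewrite as P → β P' and P' → α P' | ε.

E -> a c | F f | c | a P; F -> b F' | a b F'; P -> c a P' | a P b P'; F' -> a F' | c f F' | ε; P' -> c b P' | b P' | ε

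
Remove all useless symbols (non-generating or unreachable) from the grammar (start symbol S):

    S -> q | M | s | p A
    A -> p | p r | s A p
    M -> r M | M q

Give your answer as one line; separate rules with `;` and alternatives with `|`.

S -> q | s | p A; A -> p | p r | s A p

Generating nonterminals: {A, S}.
Reachable from S after that: {A, S}.
Removed useless symbols: {M} and every production mentioning them.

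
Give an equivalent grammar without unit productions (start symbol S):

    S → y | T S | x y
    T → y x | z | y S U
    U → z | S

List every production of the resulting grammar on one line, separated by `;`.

Unit pairs: U ⇒* {S}.
For each unit pair (A, B), copy every non-unit production of B to A, then drop all unit productions.

S → y | T S | x y; T → y x | z | y S U; U → z | y | T S | x y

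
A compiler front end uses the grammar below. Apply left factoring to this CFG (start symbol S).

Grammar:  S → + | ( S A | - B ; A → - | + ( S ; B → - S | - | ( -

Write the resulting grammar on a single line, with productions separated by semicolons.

S → + | ( S A | - B; A → - | + ( S; B → ( - | - B'; B' → S | ε

B has alternatives sharing prefix '-': factor to B → - B' with B' → S | ε.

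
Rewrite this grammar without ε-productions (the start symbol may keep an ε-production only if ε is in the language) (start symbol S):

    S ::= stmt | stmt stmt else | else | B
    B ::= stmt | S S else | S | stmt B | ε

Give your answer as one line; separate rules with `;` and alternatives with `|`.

S ::= stmt | stmt stmt else | else | B | ε; B ::= stmt | S S else | S else | else | S | stmt B

Nullable set = {B, S}.
ε ∈ L(G) since S is nullable, so keep S → ε.
Expand every rule over subsets of its nullable positions: B → S S else gives S S else | S else | else.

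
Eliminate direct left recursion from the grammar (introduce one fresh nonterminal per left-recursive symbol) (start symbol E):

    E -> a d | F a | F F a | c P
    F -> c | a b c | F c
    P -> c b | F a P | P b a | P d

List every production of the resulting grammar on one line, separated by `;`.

Left recursion appears on F, P.
For F: α = {c}, β = {c, a b c}. Rewrite as F → β F' and F' → α F' | ε.
For P: α = {b a, d}, β = {c b, F a P}. Rewrite as P → β P' and P' → α P' | ε.

E -> a d | F a | F F a | c P; F -> c F' | a b c F'; P -> c b P' | F a P P'; F' -> c F' | ε; P' -> b a P' | d P' | ε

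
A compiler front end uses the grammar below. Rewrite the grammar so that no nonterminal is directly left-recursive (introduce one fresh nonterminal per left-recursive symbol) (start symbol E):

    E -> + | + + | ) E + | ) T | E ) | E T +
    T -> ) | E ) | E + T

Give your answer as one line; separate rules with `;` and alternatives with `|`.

E -> + E' | + + E' | ) E + E' | ) T E'; T -> ) | E ) | E + T; E' -> ) E' | T + E' | ε

Directly left-recursive nonterminal: E.
For E: α = {), T +}, β = {+, + +, ) E +, ) T}. Rewrite as E → β E' and E' → α E' | ε.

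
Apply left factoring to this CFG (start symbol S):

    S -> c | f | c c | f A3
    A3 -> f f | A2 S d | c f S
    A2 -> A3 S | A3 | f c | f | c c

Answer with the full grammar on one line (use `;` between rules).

S has alternatives sharing prefix 'c': factor to S → c S' with S' → ε | c.
S has alternatives sharing prefix 'f': factor to S → f S'' with S'' → ε | A3.
A2 has alternatives sharing prefix 'A3': factor to A2 → A3 A2' with A2' → S | ε.
A2 has alternatives sharing prefix 'f': factor to A2 → f A2'' with A2'' → c | ε.

S -> c S' | f S''; A3 -> f f | A2 S d | c f S; A2 -> c c | A3 A2' | f A2''; S' -> ε | c; S'' -> ε | A3; A2' -> S | ε; A2'' -> c | ε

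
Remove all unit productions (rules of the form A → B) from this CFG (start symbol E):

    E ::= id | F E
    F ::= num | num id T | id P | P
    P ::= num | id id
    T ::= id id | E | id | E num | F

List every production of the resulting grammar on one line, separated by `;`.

Unit pairs: F ⇒* {P}; T ⇒* {E, F, P}.
Replace each nonterminal's rules with the union of the non-unit rules of every nonterminal it unit-derives.

E ::= id | F E; F ::= num | num id T | id P | id id; P ::= num | id id; T ::= id | F E | num | num id T | id P | id id | E num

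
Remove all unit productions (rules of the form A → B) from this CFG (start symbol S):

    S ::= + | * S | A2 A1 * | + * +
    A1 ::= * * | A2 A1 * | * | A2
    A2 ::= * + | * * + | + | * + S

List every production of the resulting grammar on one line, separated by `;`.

Unit pairs: A1 ⇒* {A2}.
For each unit pair (A, B), copy every non-unit production of B to A, then drop all unit productions.

S ::= + | * S | A2 A1 * | + * +; A1 ::= * + | * * + | + | * + S | * * | A2 A1 * | *; A2 ::= * + | * * + | + | * + S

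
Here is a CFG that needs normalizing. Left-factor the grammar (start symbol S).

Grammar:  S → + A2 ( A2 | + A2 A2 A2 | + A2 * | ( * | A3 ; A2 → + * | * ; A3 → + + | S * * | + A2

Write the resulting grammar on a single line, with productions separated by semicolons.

S → ( * | A3 | + A2 S'; A2 → + * | *; A3 → S * * | + A3'; S' → ( A2 | A2 A2 | *; A3' → + | A2

S has alternatives sharing prefix '+ A2': factor to S → + A2 S' with S' → ( A2 | A2 A2 | *.
A3 has alternatives sharing prefix '+': factor to A3 → + A3' with A3' → + | A2.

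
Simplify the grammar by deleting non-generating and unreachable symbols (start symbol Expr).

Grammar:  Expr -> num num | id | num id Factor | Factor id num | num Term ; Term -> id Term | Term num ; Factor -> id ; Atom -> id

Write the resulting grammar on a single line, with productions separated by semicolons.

Expr -> num num | id | num id Factor | Factor id num; Factor -> id

Generating nonterminals: {Atom, Expr, Factor}.
Reachable from Expr after that: {Expr, Factor}.
Removed useless symbols: {Atom, Term} and every production mentioning them.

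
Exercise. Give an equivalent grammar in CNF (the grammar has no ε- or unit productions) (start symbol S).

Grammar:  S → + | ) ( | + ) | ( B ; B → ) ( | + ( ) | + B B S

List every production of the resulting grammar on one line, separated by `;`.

S → + | X1 X2 | X3 X1 | X2 B; B → X1 X2 | X3 Y1 | X3 Y2; X1 → ); X2 → (; X3 → +; Y1 → X2 X1; Y2 → B Y3; Y3 → B S

Introduce a nonterminal for each terminal appearing in a rule of length ≥ 2: X1 → ), X2 → (, X3 → +.
Binarize each right-hand side of length ≥ 3 by chaining fresh nonterminals (Y1, Y2, …): affected rules were B → X3 X2 X1; B → X3 B B S.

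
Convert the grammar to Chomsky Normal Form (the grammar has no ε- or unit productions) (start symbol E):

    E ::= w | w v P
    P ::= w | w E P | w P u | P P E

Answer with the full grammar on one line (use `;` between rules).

E ::= w | X1 Y1; P ::= w | X1 Y2 | X1 Y3 | P Y4; X1 ::= w; X2 ::= v; X3 ::= u; Y1 ::= X2 P; Y2 ::= E P; Y3 ::= P X3; Y4 ::= P E

Introduce a nonterminal for each terminal appearing in a rule of length ≥ 2: X1 → w, X2 → v, X3 → u.
Binarize each right-hand side of length ≥ 3 by chaining fresh nonterminals (Y1, Y2, …): affected rules were E → X1 X2 P; P → X1 E P; P → X1 P X3; P → P P E.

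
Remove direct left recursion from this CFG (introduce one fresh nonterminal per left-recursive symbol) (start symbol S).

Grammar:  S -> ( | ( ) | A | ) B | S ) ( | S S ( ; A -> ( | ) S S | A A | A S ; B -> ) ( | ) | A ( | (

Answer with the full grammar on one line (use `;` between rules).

Directly left-recursive nonterminals: S, A.
For S: α = {) (, S (}, β = {(, ( ), A, ) B}. Rewrite as S → β S' and S' → α S' | ε.
For A: α = {A, S}, β = {(, ) S S}. Rewrite as A → β A' and A' → α A' | ε.

S -> ( S' | ( ) S' | A S' | ) B S'; A -> ( A' | ) S S A'; B -> ) ( | ) | A ( | (; S' -> ) ( S' | S ( S' | ε; A' -> A A' | S A' | ε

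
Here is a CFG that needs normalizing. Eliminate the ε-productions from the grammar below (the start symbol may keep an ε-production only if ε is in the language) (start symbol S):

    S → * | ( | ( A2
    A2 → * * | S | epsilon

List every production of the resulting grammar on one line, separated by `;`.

S → * | ( | ( A2; A2 → * * | S

Nullable nonterminals: {A2}.
ε ∉ L(G), so no ε-production is kept.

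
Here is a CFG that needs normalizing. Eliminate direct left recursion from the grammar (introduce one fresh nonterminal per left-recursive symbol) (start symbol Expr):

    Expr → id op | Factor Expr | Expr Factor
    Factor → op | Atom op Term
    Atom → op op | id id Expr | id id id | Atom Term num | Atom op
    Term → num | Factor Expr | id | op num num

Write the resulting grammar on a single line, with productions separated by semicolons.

Expr → id op Expr1 | Factor Expr Expr1; Factor → op | Atom op Term; Atom → op op Atom1 | id id Expr Atom1 | id id id Atom1; Term → num | Factor Expr | id | op num num; Expr1 → Factor Expr1 | ε; Atom1 → Term num Atom1 | op Atom1 | ε

Expr, Atom are directly left-recursive.
For Expr: α = {Factor}, β = {id op, Factor Expr}. Rewrite as Expr → β Expr1 and Expr1 → α Expr1 | ε.
For Atom: α = {Term num, op}, β = {op op, id id Expr, id id id}. Rewrite as Atom → β Atom1 and Atom1 → α Atom1 | ε.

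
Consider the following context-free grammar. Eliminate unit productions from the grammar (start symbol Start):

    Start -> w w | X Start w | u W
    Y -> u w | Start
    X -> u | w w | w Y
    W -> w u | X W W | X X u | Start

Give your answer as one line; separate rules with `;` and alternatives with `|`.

Unit pairs: W ⇒* {Start}; Y ⇒* {Start}.
For each unit pair (A, B), copy every non-unit production of B to A, then drop all unit productions.

Start -> w w | X Start w | u W; Y -> w w | X Start w | u W | u w; X -> u | w w | w Y; W -> w w | X Start w | u W | w u | X W W | X X u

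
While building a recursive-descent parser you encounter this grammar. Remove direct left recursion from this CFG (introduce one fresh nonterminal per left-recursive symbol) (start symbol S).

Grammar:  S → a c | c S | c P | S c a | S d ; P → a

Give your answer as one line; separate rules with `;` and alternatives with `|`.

S → a c S' | c S S' | c P S'; P → a; S' → c a S' | d S' | ε

S is directly left-recursive.
For S: α = {c a, d}, β = {a c, c S, c P}. Rewrite as S → β S' and S' → α S' | ε.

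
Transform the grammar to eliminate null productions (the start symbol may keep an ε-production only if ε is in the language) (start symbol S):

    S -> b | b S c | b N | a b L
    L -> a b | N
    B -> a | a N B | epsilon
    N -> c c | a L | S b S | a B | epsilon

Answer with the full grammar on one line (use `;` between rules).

Nullable nonterminals: {B, L, N}.
ε ∉ L(G), so no ε-production is kept.
For each production, add variants omitting each subset of nullable occurrences: S → a b L gives a b L | a b. B → a N B gives a N B | a N | a B. N → a L gives a L | a.

S -> b | b S c | b N | a b L | a b; L -> a b | N; B -> a | a N B | a N | a B; N -> c c | a L | a | S b S | a B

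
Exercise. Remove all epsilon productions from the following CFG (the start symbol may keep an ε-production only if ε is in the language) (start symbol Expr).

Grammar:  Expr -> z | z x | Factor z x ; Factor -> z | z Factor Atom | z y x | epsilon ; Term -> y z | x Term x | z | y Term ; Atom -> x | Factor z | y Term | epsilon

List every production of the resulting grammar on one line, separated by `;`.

Nullable set = {Atom, Factor}.
ε ∉ L(G), so no ε-production is kept.
Expand every rule over subsets of its nullable positions: Factor → z Factor Atom gives z Factor Atom | z Factor | z Atom. Atom → Factor z gives Factor z | z.

Expr -> z | z x | Factor z x; Factor -> z | z Factor Atom | z Factor | z Atom | z y x; Term -> y z | x Term x | z | y Term; Atom -> x | Factor z | z | y Term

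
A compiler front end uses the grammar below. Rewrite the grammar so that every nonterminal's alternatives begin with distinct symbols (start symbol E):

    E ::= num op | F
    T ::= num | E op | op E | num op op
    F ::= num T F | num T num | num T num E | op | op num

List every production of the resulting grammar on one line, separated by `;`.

E ::= num op | F; T ::= E op | op E | num T'; F ::= num T F' | op F''; T' ::= ε | op op; F' ::= F | num F'''; F'' ::= ε | num; F''' ::= ε | E

T has alternatives sharing prefix 'num': factor to T → num T' with T' → ε | op op.
F has alternatives sharing prefix 'num T': factor to F → num T F' with F' → F | num | num E.
F has alternatives sharing prefix 'op': factor to F → op F'' with F'' → ε | num.
F' has alternatives sharing prefix 'num': factor to F' → num F''' with F''' → ε | E.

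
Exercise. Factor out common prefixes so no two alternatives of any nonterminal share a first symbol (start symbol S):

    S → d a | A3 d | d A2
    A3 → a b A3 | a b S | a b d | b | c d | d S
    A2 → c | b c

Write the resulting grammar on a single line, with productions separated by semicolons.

S → A3 d | d S'; A3 → b | c d | d S | a b A3'; A2 → c | b c; S' → a | A2; A3' → A3 | S | d

S has alternatives sharing prefix 'd': factor to S → d S' with S' → a | A2.
A3 has alternatives sharing prefix 'a b': factor to A3 → a b A3' with A3' → A3 | S | d.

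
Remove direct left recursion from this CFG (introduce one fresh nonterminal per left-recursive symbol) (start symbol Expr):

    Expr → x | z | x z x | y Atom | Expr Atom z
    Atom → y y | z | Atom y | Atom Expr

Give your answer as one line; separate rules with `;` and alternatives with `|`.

Expr → x Expr1 | z Expr1 | x z x Expr1 | y Atom Expr1; Atom → y y Atom1 | z Atom1; Expr1 → Atom z Expr1 | ε; Atom1 → y Atom1 | Expr Atom1 | ε

Expr, Atom are directly left-recursive.
For Expr: α = {Atom z}, β = {x, z, x z x, y Atom}. Rewrite as Expr → β Expr1 and Expr1 → α Expr1 | ε.
For Atom: α = {y, Expr}, β = {y y, z}. Rewrite as Atom → β Atom1 and Atom1 → α Atom1 | ε.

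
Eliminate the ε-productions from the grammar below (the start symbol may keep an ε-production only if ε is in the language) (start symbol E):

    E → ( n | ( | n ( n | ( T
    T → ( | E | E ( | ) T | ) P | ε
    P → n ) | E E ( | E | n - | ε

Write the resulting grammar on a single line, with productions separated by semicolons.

Nullable nonterminals: {P, T}.
ε ∉ L(G), so no ε-production is kept.
Expand every rule over subsets of its nullable positions: T → ) T gives ) T | ).

E → ( n | ( | n ( n | ( T; T → ( | E | E ( | ) T | ) | ) P; P → n ) | E E ( | E | n -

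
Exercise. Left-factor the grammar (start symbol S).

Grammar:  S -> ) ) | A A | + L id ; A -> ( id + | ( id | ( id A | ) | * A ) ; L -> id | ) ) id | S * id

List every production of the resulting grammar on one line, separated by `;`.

S -> ) ) | A A | + L id; A -> ) | * A ) | ( id A'; L -> id | ) ) id | S * id; A' -> + | eps | A

A has alternatives sharing prefix '( id': factor to A → ( id A' with A' → + | ε | A.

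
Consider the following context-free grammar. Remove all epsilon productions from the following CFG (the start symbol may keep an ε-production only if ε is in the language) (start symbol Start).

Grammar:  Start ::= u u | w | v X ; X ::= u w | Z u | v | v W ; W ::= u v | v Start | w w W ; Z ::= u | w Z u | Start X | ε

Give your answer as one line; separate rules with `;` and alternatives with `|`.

The nullable symbols are {Z}.
ε ∉ L(G), so no ε-production is kept.
For each production, add variants omitting each subset of nullable occurrences: X → Z u gives Z u | u. Z → w Z u gives w Z u | w u.

Start ::= u u | w | v X; X ::= u w | Z u | u | v | v W; W ::= u v | v Start | w w W; Z ::= u | w Z u | w u | Start X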